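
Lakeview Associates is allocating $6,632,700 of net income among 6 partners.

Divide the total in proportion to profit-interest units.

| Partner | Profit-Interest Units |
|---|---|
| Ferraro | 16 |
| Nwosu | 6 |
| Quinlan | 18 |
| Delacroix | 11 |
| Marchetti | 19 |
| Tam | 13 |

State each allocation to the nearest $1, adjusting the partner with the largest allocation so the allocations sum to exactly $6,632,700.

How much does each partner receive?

Total profit-interest units = 83.
Pro-rata amounts: Ferraro 16/83 × $6,632,700 = 1,278,592.77; Nwosu 6/83 × $6,632,700 = 479,472.29; Quinlan 18/83 × $6,632,700 = 1,438,416.87; Delacroix 11/83 × $6,632,700 = 879,032.53; Marchetti 19/83 × $6,632,700 = 1,518,328.92; Tam 13/83 × $6,632,700 = 1,038,856.63.
After rounding ($1): Ferraro $1,278,593; Nwosu $479,472; Quinlan $1,438,417; Delacroix $879,033; Marchetti $1,518,329; Tam $1,038,857. Sum = $6,632,701.
Difference $6,632,700 − $6,632,701 = −$1 applied to largest allocation (Marchetti): Marchetti becomes $1,518,328.

Ferraro: $1,278,593; Nwosu: $479,472; Quinlan: $1,438,417; Delacroix: $879,033; Marchetti: $1,518,328; Tam: $1,038,857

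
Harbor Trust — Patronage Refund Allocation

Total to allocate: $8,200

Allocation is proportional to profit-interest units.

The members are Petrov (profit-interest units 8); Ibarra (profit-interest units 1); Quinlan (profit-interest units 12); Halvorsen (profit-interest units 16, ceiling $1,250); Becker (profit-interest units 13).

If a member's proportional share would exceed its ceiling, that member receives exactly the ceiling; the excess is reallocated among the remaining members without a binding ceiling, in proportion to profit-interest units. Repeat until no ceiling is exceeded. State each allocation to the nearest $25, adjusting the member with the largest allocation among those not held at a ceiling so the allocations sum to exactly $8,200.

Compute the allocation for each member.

Petrov: $1,625 · Ibarra: $200 · Quinlan: $2,450 · Halvorsen: $1,250 · Becker: $2,675

Sum of profit-interest units: 50.
Proportional shares (ignoring caps): Petrov 1,312.00; Ibarra 164.00; Quinlan 1,968.00; Halvorsen 2,624.00; Becker 2,132.00.
Cap binds for Halvorsen ($1,250); balance $6,950 reallocated over remaining profit-interest units 34.
Redistributed shares: Petrov 1,635.29 → $1,625; Ibarra 204.41 → $200; Quinlan 2,452.94 → $2,450; Becker 2,657.35 → $2,650.
Rounding difference +$25 applied to Becker → $2,675.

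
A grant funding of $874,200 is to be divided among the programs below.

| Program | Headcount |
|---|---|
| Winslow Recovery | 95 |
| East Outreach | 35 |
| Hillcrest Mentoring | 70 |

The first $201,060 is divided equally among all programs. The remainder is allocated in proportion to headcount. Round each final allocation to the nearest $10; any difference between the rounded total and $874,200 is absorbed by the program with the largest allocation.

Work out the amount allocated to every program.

Winslow Recovery: $386,760 | East Outreach: $184,820 | Hillcrest Mentoring: $302,620

Equal tier: $201,060 ÷ 3 = $67,020 apiece.
Remainder $673,140 by headcount (total 200): Winslow Recovery 319,741.50 → $319,740; East Outreach 117,799.50 → $117,800; Hillcrest Mentoring 235,599.00 → $235,600.
Totals: Winslow Recovery $67,020 + $319,740 = $386,760; East Outreach $67,020 + $117,800 = $184,820; Hillcrest Mentoring $67,020 + $235,600 = $302,620.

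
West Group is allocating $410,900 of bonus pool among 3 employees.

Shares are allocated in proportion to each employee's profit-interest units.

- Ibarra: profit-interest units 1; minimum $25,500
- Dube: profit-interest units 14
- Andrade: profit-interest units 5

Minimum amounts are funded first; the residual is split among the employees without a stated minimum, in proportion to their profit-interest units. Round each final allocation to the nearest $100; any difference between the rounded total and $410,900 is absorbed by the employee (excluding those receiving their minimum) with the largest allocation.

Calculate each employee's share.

Fund the minimums — Ibarra $25,500. Balance $385,400.
Balance split over remaining profit-interest units 19: Dube 283,978.95 → $284,000; Andrade 101,421.05 → $101,400.

Ibarra: $25,500 · Dube: $284,000 · Andrade: $101,400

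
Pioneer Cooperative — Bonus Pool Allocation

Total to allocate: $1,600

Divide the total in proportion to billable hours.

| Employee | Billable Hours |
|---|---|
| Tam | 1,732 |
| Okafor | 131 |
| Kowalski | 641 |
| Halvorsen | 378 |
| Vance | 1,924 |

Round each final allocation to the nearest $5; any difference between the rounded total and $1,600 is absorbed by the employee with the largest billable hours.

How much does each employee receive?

Billable hours total: 1,732 + 131 + 641 + 378 + 1,924 = 4,806.
Pro-rata amounts: Tam 576.61; Okafor 43.61; Kowalski 213.40; Halvorsen 125.84; Vance 640.53.
After rounding ($5): Tam $575; Okafor $45; Kowalski $215; Halvorsen $125; Vance $640. Sum = $1,600.
Rounded total matches; no reconciliation needed.

Tam: $575 · Okafor: $45 · Kowalski: $215 · Halvorsen: $125 · Vance: $640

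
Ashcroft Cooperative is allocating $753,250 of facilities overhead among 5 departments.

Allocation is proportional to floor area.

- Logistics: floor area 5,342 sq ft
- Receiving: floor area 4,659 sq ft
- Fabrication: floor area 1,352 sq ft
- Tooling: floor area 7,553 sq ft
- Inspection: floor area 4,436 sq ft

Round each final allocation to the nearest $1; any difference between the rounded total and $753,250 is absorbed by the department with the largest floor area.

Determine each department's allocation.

Logistics: $172,387 | Receiving: $150,347 | Fabrication: $43,629 | Tooling: $243,737 | Inspection: $143,150

Total floor area = 23,342.
Pro-rata amounts: Logistics 5,342/23,342 × $753,250 = 172,387.18; Receiving 4,659/23,342 × $753,250 = 150,346.66; Fabrication 1,352/23,342 × $753,250 = 43,629.25; Tooling 7,553/23,342 × $753,250 = 243,736.49; Inspection 4,436/23,342 × $753,250 = 143,150.42.
Rounded to nearest $1: Logistics $172,387; Receiving $150,347; Fabrication $43,629; Tooling $243,736; Inspection $143,150. Sum = $753,249.
Difference $753,250 − $753,249 = +$1 applied to largest floor area (Tooling): Tooling becomes $243,737.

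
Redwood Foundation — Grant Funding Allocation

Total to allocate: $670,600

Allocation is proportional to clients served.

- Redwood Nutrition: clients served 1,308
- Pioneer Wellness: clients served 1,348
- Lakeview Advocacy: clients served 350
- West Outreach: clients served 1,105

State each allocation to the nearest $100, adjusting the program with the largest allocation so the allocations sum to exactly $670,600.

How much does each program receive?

Total clients served = 4,111.
Proportional shares: Redwood Nutrition 1,308/4,111 × $670,600 = 213,365.31; Pioneer Wellness 1,348/4,111 × $670,600 = 219,890.25; Lakeview Advocacy 350/4,111 × $670,600 = 57,093.16; West Outreach 1,105/4,111 × $670,600 = 180,251.28.
After rounding ($100): Redwood Nutrition $213,400; Pioneer Wellness $219,900; Lakeview Advocacy $57,100; West Outreach $180,300. Sum = $670,700.
Difference $670,600 − $670,700 = −$100 applied to largest allocation (Pioneer Wellness): Pioneer Wellness becomes $219,800.

Redwood Nutrition: $213,400; Pioneer Wellness: $219,800; Lakeview Advocacy: $57,100; West Outreach: $180,300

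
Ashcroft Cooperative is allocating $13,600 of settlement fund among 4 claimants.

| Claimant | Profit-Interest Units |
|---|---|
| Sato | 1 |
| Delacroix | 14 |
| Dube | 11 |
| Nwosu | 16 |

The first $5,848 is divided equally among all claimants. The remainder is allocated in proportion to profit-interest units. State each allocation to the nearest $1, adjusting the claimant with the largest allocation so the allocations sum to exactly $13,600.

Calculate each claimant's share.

Sato: $1,647; Delacroix: $4,046; Dube: $3,492; Nwosu: $4,415

$5,848 shared equally gives $1,462 per claimant.
Remainder $7,752 by profit-interest units (total 42): Sato 184.57 → $185; Delacroix 2,584.00 → $2,584; Dube 2,030.29 → $2,030; Nwosu 2,953.14 → $2,953.
Totals: Sato $1,462 + $185 = $1,647; Delacroix $1,462 + $2,584 = $4,046; Dube $1,462 + $2,030 = $3,492; Nwosu $1,462 + $2,953 = $4,415.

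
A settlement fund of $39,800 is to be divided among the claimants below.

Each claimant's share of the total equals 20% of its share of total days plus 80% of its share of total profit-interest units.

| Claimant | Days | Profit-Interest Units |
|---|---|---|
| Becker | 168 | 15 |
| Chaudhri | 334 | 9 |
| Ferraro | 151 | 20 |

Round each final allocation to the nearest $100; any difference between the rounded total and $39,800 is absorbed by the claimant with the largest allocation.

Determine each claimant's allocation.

Totals — days 653, profit-interest units 44.
Combined weights (20% days + 80% profit-interest units): Becker 0.3242; Chaudhri 0.2659; Ferraro 0.4099.
Proportional shares: Becker 12,902.45; Chaudhri 10,584.15; Ferraro 16,313.40.
Rounded to nearest $100: Becker $12,900; Chaudhri $10,600; Ferraro $16,300. Sum = $39,800.
Sum already equals the total — no adjustment.

Becker: $12,900 · Chaudhri: $10,600 · Ferraro: $16,300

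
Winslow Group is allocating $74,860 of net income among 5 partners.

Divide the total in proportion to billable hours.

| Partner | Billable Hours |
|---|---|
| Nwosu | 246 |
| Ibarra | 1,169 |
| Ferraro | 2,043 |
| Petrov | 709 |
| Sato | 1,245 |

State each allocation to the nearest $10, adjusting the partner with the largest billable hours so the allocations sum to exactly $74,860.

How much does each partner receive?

Total billable hours = 246 + 1,169 + 2,043 + 709 + 1,245 = 5,412.
Unrounded shares: Nwosu 3,402.73; Ibarra 16,169.87; Ferraro 28,259.24; Petrov 9,807.05; Sato 17,221.12.
After rounding ($10): Nwosu $3,400; Ibarra $16,170; Ferraro $28,260; Petrov $9,810; Sato $17,220. Sum = $74,860.
Rounded total matches; no reconciliation needed.

Nwosu: $3,400 | Ibarra: $16,170 | Ferraro: $28,260 | Petrov: $9,810 | Sato: $17,220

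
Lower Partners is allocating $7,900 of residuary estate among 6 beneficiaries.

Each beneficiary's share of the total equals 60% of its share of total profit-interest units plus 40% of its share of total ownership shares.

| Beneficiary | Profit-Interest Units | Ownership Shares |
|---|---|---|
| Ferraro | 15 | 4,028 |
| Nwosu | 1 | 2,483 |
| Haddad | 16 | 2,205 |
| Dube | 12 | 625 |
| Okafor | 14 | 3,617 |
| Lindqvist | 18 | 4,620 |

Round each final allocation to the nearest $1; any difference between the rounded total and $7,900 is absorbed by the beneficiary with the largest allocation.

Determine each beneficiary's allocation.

Ferraro: $1,660 | Nwosu: $509 | Haddad: $1,394 | Dube: $861 | Okafor: $1,523 | Lindqvist: $1,953

Profit-interest units total 76; ownership shares total 17,578.
Blended shares (60% profit-interest units + 40% ownership shares): Ferraro 0.2101; Nwosu 0.0644; Haddad 0.1765; Dube 0.1090; Okafor 0.1928; Lindqvist 0.2472.
Proportional shares: Ferraro 1,659.64; Nwosu 508.74; Haddad 1,394.29; Dube 860.78; Okafor 1,523.39; Lindqvist 1,953.17.
At nearest $1: Ferraro $1,660; Nwosu $509; Haddad $1,394; Dube $861; Okafor $1,523; Lindqvist $1,953. Sum = $7,900.
No rounding difference to absorb.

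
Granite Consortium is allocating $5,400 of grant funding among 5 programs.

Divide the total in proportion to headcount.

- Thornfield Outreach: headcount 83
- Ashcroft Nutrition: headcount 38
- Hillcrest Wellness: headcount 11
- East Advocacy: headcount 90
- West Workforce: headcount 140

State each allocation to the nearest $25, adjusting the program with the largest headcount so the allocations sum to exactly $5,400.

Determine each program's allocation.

Total headcount = 362.
Proportional shares: Thornfield Outreach 83/362 × $5,400 = 1,238.12; Ashcroft Nutrition 38/362 × $5,400 = 566.85; Hillcrest Wellness 11/362 × $5,400 = 164.09; East Advocacy 90/362 × $5,400 = 1,342.54; West Workforce 140/362 × $5,400 = 2,088.40.
At nearest $25: Thornfield Outreach $1,250; Ashcroft Nutrition $575; Hillcrest Wellness $175; East Advocacy $1,350; West Workforce $2,100. Sum = $5,450.
Difference $5,400 − $5,450 = −$50 applied to largest headcount (West Workforce): West Workforce becomes $2,050.

Thornfield Outreach: $1,250; Ashcroft Nutrition: $575; Hillcrest Wellness: $175; East Advocacy: $1,350; West Workforce: $2,050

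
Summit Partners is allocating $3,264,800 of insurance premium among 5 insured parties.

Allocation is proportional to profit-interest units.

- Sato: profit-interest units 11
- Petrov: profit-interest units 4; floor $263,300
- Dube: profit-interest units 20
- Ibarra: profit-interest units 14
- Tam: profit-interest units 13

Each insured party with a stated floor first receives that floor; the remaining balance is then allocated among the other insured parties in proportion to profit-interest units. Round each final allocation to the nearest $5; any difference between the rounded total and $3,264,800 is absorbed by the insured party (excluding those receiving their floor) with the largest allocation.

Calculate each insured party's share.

Sato: $569,250 | Petrov: $263,300 | Dube: $1,035,000 | Ibarra: $724,500 | Tam: $672,750

Fund the minimums — Petrov $263,300. Remaining pool $3,001,500.
Remaining pool split over remaining profit-interest units 58: Sato 569,250.00 → $569,250; Dube 1,035,000.00 → $1,035,000; Ibarra 724,500.00 → $724,500; Tam 672,750.00 → $672,750.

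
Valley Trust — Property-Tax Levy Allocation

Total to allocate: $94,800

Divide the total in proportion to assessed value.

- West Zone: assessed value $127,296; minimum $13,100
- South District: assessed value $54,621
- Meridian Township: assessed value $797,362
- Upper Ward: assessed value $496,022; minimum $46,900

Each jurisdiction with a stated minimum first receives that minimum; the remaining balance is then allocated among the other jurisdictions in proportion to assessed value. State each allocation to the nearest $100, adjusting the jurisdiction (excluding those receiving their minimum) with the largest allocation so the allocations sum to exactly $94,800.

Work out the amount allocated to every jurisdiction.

West Zone: $13,100; South District: $2,200; Meridian Township: $32,600; Upper Ward: $46,900

Guaranteed amounts: West Zone $13,100; Upper Ward $46,900. Balance $34,800.
Balance split over remaining assessed value 851,983: South District 2,231.04 → $2,200; Meridian Township 32,568.96 → $32,600.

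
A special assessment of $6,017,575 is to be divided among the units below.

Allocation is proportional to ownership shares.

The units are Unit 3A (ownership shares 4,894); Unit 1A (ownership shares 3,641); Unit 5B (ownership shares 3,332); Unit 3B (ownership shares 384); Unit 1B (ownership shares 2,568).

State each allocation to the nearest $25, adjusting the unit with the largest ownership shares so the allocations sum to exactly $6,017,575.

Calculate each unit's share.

Ownership shares total: 4,894 + 3,641 + 3,332 + 384 + 2,568 = 14,819.
Unrounded shares: Unit 3A 1,987,314.40; Unit 1A 1,478,506.69; Unit 5B 1,353,030.56; Unit 3B 155,931.49; Unit 1B 1,042,791.86.
Rounded to nearest $25: Unit 3A $1,987,325; Unit 1A $1,478,500; Unit 5B $1,353,025; Unit 3B $155,925; Unit 1B $1,042,800. Sum = $6,017,575.
Rounded total matches; no reconciliation needed.

Unit 3A: $1,987,325 · Unit 1A: $1,478,500 · Unit 5B: $1,353,025 · Unit 3B: $155,925 · Unit 1B: $1,042,800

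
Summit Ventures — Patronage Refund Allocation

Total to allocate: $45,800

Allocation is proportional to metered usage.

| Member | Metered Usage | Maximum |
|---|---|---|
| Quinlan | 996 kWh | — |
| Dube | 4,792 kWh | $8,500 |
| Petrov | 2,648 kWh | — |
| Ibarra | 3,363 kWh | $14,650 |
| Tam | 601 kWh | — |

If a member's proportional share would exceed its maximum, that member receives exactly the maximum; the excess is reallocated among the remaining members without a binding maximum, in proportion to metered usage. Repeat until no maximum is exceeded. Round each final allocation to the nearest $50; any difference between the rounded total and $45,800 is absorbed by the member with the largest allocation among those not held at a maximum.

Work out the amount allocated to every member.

Sum of metered usage: 12,400.
Unconstrained shares: Quinlan 3,678.77; Dube 17,699.48; Petrov 9,780.52; Ibarra 12,421.40; Tam 2,219.82.
Cap binds for Dube ($8,500); remaining pool $37,300 reallocated over remaining metered usage 7,608.
Cap binds for Ibarra ($14,650); remaining pool $22,650 reallocated over remaining metered usage 4,245.
Redistributed shares: Quinlan 5,314.35 → $5,300; Petrov 14,128.90 → $14,150; Tam 3,206.75 → $3,200.

Quinlan: $5,300; Dube: $8,500; Petrov: $14,150; Ibarra: $14,650; Tam: $3,200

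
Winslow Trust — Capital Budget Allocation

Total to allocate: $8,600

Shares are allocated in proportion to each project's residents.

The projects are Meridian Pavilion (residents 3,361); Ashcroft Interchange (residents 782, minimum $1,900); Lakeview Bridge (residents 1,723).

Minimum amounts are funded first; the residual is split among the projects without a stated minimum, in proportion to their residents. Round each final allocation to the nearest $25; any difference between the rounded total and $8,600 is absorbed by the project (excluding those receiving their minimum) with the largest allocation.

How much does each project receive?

Guaranteed amounts: Ashcroft Interchange $1,900. Remaining pool $6,700.
Remaining pool split over remaining residents 5,084: Meridian Pavilion 4,429.33 → $4,425; Lakeview Bridge 2,270.67 → $2,275.

Meridian Pavilion: $4,425 | Ashcroft Interchange: $1,900 | Lakeview Bridge: $2,275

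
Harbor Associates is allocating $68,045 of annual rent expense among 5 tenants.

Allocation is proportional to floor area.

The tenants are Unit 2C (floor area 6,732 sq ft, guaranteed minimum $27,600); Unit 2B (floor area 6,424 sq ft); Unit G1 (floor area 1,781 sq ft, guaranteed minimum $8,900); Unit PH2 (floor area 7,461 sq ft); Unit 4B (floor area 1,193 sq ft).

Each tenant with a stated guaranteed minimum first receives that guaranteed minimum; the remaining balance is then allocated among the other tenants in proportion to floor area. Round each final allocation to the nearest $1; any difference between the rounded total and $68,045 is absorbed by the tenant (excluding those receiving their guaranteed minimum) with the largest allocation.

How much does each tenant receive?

Fund the minimums — Unit 2C $27,600; Unit G1 $8,900. Remaining pool $31,545.
Remaining pool split over remaining floor area 15,078: Unit 2B 13,439.79 → $13,440; Unit PH2 15,609.31 → $15,609; Unit 4B 2,495.90 → $2,496.

Unit 2C: $27,600 · Unit 2B: $13,440 · Unit G1: $8,900 · Unit PH2: $15,609 · Unit 4B: $2,496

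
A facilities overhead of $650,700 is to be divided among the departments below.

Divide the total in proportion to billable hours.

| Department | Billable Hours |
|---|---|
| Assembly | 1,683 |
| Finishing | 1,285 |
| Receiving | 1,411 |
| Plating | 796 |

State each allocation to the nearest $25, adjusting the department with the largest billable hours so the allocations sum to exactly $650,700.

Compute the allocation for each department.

Assembly: $211,600; Finishing: $161,575; Receiving: $177,425; Plating: $100,100

Sum of billable hours: 5,175.
Proportional shares: Assembly 1,683/5,175 × $650,700 = 211,618.96; Finishing 1,285/5,175 × $650,700 = 161,574.78; Receiving 1,411/5,175 × $650,700 = 177,417.91; Plating 796/5,175 × $650,700 = 100,088.35.
After rounding ($25): Assembly $211,625; Finishing $161,575; Receiving $177,425; Plating $100,100. Sum = $650,725.
Difference $650,700 − $650,725 = −$25 applied to largest billable hours (Assembly): Assembly becomes $211,600.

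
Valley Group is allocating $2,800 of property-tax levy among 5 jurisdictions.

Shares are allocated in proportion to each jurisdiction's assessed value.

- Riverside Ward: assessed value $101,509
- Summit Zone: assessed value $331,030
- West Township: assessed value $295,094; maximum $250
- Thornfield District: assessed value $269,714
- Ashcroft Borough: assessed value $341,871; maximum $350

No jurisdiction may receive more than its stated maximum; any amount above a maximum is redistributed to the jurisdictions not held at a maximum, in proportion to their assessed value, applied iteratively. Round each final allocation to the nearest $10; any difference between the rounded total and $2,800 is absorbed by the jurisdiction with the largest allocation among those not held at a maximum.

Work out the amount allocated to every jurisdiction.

Total assessed value = 1,339,218.
Unconstrained shares: Riverside Ward 212.23; Summit Zone 692.11; West Township 616.97; Thornfield District 563.91; Ashcroft Borough 714.77.
Cap binds for West Township ($250), Ashcroft Borough ($350); remaining pool $2,200 reallocated over remaining assessed value 702,253.
Remaining shares: Riverside Ward 318.00 → $320; Summit Zone 1,037.04 → $1,040; Thornfield District 844.95 → $840.

Riverside Ward: $320 | Summit Zone: $1,040 | West Township: $250 | Thornfield District: $840 | Ashcroft Borough: $350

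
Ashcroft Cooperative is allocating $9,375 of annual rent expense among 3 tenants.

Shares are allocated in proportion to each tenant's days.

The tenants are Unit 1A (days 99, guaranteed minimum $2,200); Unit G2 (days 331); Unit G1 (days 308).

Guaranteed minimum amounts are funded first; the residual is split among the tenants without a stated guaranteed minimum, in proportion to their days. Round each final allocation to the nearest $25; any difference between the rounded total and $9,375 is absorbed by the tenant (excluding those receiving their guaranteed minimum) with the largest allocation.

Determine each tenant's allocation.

Fund the minimums — Unit 1A $2,200. Balance $7,175.
Balance split over remaining days 639: Unit G2 3,716.63 → $3,725; Unit G1 3,458.37 → $3,450.

Unit 1A: $2,200; Unit G2: $3,725; Unit G1: $3,450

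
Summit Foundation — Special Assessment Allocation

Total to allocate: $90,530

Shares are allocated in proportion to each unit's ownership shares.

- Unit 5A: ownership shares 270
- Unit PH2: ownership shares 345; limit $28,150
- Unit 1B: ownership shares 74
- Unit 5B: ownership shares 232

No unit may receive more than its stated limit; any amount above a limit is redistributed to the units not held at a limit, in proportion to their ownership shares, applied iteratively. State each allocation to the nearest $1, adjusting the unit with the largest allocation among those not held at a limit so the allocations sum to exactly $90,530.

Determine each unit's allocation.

Unit 5A: $29,241 · Unit PH2: $28,150 · Unit 1B: $8,014 · Unit 5B: $25,125

Ownership shares total: 921.
Proportional shares (ignoring caps): Unit 5A 26,539.74; Unit PH2 33,911.89; Unit 1B 7,273.85; Unit 5B 22,804.52.
Cap binds for Unit PH2 ($28,150); balance $62,380 reallocated over remaining ownership shares 576.
Remaining shares: Unit 5A 29,240.62 → $29,241; Unit 1B 8,014.10 → $8,014; Unit 5B 25,125.28 → $25,125.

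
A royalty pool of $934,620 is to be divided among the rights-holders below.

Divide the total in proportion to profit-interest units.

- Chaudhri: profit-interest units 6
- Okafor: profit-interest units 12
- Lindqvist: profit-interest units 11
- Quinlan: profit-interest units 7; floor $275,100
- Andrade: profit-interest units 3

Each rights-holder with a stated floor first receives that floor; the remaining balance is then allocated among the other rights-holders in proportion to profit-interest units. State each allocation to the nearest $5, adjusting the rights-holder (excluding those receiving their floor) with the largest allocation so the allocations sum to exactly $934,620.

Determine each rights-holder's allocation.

Guaranteed amounts: Quinlan $275,100. Residual $659,520.
Residual split over remaining profit-interest units 32: Chaudhri 123,660.00 → $123,660; Okafor 247,320.00 → $247,320; Lindqvist 226,710.00 → $226,710; Andrade 61,830.00 → $61,830.

Chaudhri: $123,660 | Okafor: $247,320 | Lindqvist: $226,710 | Quinlan: $275,100 | Andrade: $61,830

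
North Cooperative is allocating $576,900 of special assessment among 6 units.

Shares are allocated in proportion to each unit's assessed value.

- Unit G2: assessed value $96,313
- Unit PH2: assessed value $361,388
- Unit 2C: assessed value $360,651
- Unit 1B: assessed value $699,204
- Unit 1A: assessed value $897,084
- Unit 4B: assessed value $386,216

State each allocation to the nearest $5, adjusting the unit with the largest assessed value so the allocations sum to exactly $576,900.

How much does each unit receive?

Total assessed value = 96,313 + 361,388 + 360,651 + 699,204 + 897,084 + 386,216 = 2,800,856.
Pro-rata amounts: Unit G2 19,837.85; Unit PH2 74,436.08; Unit 2C 74,284.28; Unit 1B 144,016.97; Unit 1A 184,774.85; Unit 4B 79,549.97.
After rounding ($5): Unit G2 $19,840; Unit PH2 $74,435; Unit 2C $74,285; Unit 1B $144,015; Unit 1A $184,775; Unit 4B $79,550. Sum = $576,900.
No rounding difference to absorb.

Unit G2: $19,840 | Unit PH2: $74,435 | Unit 2C: $74,285 | Unit 1B: $144,015 | Unit 1A: $184,775 | Unit 4B: $79,550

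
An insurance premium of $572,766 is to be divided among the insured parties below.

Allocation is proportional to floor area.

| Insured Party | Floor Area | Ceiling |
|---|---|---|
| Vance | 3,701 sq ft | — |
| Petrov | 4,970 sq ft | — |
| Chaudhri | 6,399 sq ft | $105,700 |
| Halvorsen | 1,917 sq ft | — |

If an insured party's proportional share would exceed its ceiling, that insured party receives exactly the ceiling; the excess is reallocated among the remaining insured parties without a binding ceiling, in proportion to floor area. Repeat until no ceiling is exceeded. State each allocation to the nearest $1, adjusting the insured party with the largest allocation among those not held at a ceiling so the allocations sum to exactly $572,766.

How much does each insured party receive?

Vance: $163,261; Petrov: $219,241; Chaudhri: $105,700; Halvorsen: $84,564

Floor area total: 16,987.
Unconstrained shares: Vance 124,789.96; Petrov 167,577.97; Chaudhri 215,760.85; Halvorsen 64,637.22.
Cap binds for Chaudhri ($105,700); balance $467,066 reallocated over remaining floor area 10,588.
Redistributed shares: Vance 163,261.36 → $163,261; Petrov 219,240.46 → $219,240; Halvorsen 84,564.18 → $84,564.
Rounding difference +$1 applied to Petrov → $219,241.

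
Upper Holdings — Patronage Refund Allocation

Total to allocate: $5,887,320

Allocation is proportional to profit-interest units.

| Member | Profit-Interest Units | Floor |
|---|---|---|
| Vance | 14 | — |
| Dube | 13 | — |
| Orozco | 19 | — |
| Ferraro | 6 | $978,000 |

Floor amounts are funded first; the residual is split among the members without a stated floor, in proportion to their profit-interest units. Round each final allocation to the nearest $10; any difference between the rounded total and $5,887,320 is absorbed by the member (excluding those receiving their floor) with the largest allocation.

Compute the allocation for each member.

Minimums first: Ferraro $978,000. Residual $4,909,320.
Residual split over remaining profit-interest units 46: Vance 1,494,140.87 → $1,494,140; Dube 1,387,416.52 → $1,387,420; Orozco 2,027,762.61 → $2,027,760.

Vance: $1,494,140; Dube: $1,387,420; Orozco: $2,027,760; Ferraro: $978,000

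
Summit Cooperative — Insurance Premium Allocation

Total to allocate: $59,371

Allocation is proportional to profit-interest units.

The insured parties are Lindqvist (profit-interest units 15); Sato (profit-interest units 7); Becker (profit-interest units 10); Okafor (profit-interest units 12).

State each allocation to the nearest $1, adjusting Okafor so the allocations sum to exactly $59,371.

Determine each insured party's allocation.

Profit-interest units total: 44.
Raw shares: Lindqvist 15/44 × $59,371 = 20,240.11; Sato 7/44 × $59,371 = 9,445.39; Becker 10/44 × $59,371 = 13,493.41; Okafor 12/44 × $59,371 = 16,192.09.
After rounding ($1): Lindqvist $20,240; Sato $9,445; Becker $13,493; Okafor $16,192. Sum = $59,370.
Difference $59,371 − $59,370 = +$1 applied to Okafor: Okafor becomes $16,193.

Lindqvist: $20,240 | Sato: $9,445 | Becker: $13,493 | Okafor: $16,193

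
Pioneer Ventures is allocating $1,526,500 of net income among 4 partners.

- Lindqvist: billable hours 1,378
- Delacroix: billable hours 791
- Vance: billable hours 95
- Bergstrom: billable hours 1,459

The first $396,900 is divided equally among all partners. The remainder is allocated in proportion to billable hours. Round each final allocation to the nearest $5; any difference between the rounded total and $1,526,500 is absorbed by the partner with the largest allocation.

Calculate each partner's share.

Equal tier: $396,900 ÷ 4 = $99,225 apiece.
Remainder $1,129,600 by billable hours (total 3,723): Lindqvist 418,100.67 → $418,100; Delacroix 239,998.28 → $240,000; Vance 28,824.07 → $28,825; Bergstrom 442,676.98 → $442,675.
Totals: Lindqvist $99,225 + $418,100 = $517,325; Delacroix $99,225 + $240,000 = $339,225; Vance $99,225 + $28,825 = $128,050; Bergstrom $99,225 + $442,675 = $541,900.

Lindqvist: $517,325; Delacroix: $339,225; Vance: $128,050; Bergstrom: $541,900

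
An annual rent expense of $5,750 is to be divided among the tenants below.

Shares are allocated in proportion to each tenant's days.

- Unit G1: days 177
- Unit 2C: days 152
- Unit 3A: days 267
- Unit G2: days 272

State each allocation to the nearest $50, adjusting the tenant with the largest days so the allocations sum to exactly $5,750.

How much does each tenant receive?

Total days = 868.
Raw shares: Unit G1 177/868 × $5,750 = 1,172.52; Unit 2C 152/868 × $5,750 = 1,006.91; Unit 3A 267/868 × $5,750 = 1,768.72; Unit G2 272/868 × $5,750 = 1,801.84.
At nearest $50: Unit G1 $1,150; Unit 2C $1,000; Unit 3A $1,750; Unit G2 $1,800. Sum = $5,700.
Difference $5,750 − $5,700 = +$50 applied to largest days (Unit G2): Unit G2 becomes $1,850.

Unit G1: $1,150 | Unit 2C: $1,000 | Unit 3A: $1,750 | Unit G2: $1,850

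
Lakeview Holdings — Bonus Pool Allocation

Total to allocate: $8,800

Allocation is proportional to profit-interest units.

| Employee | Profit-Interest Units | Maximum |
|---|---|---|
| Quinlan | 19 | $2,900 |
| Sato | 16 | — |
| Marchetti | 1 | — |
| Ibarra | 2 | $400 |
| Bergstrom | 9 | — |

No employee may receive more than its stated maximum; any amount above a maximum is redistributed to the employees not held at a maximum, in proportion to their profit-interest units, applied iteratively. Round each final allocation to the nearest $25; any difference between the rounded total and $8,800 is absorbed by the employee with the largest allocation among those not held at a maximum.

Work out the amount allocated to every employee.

Quinlan: $2,900 | Sato: $3,400 | Marchetti: $200 | Ibarra: $400 | Bergstrom: $1,900

Profit-interest units total: 47.
Unconstrained shares: Quinlan 3,557.45; Sato 2,995.74; Marchetti 187.23; Ibarra 374.47; Bergstrom 1,685.11.
Held at cap: Quinlan ($2,900); remaining pool $5,900 reallocated over remaining profit-interest units 28.
Held at cap: Ibarra ($400); remaining pool $5,500 reallocated over remaining profit-interest units 26.
Redistributed shares: Sato 3,384.62 → $3,375; Marchetti 211.54 → $200; Bergstrom 1,903.85 → $1,900.
Rounding difference +$25 applied to Sato → $3,400.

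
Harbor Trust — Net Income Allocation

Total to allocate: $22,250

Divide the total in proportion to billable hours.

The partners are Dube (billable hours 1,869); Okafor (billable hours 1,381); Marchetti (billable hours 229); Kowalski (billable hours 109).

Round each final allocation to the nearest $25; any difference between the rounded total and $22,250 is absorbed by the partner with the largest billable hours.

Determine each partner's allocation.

Dube: $11,575; Okafor: $8,575; Marchetti: $1,425; Kowalski: $675

Total billable hours = 1,869 + 1,381 + 229 + 109 = 3,588.
Pro-rata amounts: Dube 11,590.09; Okafor 8,563.89; Marchetti 1,420.08; Kowalski 675.93.
After rounding ($25): Dube $11,600; Okafor $8,575; Marchetti $1,425; Kowalski $675. Sum = $22,275.
Difference $22,250 − $22,275 = −$25 applied to largest billable hours (Dube): Dube becomes $11,575.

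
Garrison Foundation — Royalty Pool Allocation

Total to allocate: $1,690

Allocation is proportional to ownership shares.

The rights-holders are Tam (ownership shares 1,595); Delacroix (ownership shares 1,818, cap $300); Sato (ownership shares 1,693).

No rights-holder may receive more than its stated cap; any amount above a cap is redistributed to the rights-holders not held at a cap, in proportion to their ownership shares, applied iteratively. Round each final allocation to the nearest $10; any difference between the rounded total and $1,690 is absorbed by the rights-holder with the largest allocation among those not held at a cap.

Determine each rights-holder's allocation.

Total ownership shares = 5,106.
Proportional shares (ignoring caps): Tam 527.92; Delacroix 601.73; Sato 560.35.
Held at cap: Delacroix ($300); balance $1,390 reallocated over remaining ownership shares 3,288.
Shares after redistribution: Tam 674.29 → $670; Sato 715.71 → $720.

Tam: $670 | Delacroix: $300 | Sato: $720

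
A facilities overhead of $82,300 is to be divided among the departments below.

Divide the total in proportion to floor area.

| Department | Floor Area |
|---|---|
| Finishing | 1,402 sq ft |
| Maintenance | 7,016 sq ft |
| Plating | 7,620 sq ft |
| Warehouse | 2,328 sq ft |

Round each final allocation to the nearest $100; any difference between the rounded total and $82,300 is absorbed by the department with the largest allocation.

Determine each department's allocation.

Finishing: $6,300; Maintenance: $31,400; Plating: $34,200; Warehouse: $10,400

Floor area total: 18,366.
Unrounded shares: Finishing 1,402/18,366 × $82,300 = 6,282.51; Maintenance 7,016/18,366 × $82,300 = 31,439.44; Plating 7,620/18,366 × $82,300 = 34,146.03; Warehouse 2,328/18,366 × $82,300 = 10,432.02.
At nearest $100: Finishing $6,300; Maintenance $31,400; Plating $34,100; Warehouse $10,400. Sum = $82,200.
Difference $82,300 − $82,200 = +$100 applied to largest allocation (Plating): Plating becomes $34,200.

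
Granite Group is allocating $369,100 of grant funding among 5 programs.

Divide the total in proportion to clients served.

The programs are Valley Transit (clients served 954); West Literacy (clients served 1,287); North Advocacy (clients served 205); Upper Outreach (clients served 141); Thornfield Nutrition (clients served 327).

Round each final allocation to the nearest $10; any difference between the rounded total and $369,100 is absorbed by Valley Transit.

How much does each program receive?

Valley Transit: $120,830 | West Literacy: $163,020 | North Advocacy: $25,970 | Upper Outreach: $17,860 | Thornfield Nutrition: $41,420

Combined clients served = 2,914.
Proportional shares: Valley Transit 954/2,914 × $369,100 = 120,837.82; West Literacy 1,287/2,914 × $369,100 = 163,017.06; North Advocacy 205/2,914 × $369,100 = 25,966.20; Upper Outreach 141/2,914 × $369,100 = 17,859.68; Thornfield Nutrition 327/2,914 × $369,100 = 41,419.25.
After rounding ($10): Valley Transit $120,840; West Literacy $163,020; North Advocacy $25,970; Upper Outreach $17,860; Thornfield Nutrition $41,420. Sum = $369,110.
Difference $369,100 − $369,110 = −$10 applied to Valley Transit: Valley Transit becomes $120,830.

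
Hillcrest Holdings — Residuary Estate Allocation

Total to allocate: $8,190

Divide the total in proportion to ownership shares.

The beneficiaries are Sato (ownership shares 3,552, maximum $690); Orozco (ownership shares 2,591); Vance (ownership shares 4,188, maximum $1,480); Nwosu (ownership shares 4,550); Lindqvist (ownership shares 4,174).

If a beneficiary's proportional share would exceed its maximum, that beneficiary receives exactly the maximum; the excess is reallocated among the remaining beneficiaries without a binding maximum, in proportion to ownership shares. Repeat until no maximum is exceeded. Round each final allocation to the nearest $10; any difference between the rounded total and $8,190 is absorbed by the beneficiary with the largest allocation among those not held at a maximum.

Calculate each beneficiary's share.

Sato: $690 · Orozco: $1,380 · Vance: $1,480 · Nwosu: $2,420 · Lindqvist: $2,220

Combined ownership shares = 19,055.
Unconstrained shares: Sato 1,526.68; Orozco 1,113.63; Vance 1,800.04; Nwosu 1,955.63; Lindqvist 1,794.02.
Cap binds for Sato ($690), Vance ($1,480); remaining pool $6,020 reallocated over remaining ownership shares 11,315.
Redistributed shares: Orozco 1,378.51 → $1,380; Nwosu 2,420.77 → $2,420; Lindqvist 2,220.72 → $2,220.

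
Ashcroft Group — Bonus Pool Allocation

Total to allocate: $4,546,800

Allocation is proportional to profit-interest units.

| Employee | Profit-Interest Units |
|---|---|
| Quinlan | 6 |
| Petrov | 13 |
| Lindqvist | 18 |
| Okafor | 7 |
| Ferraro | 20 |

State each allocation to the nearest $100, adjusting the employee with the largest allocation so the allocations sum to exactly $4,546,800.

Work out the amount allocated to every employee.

Sum of profit-interest units: 64.
Raw shares: Quinlan 6/64 × $4,546,800 = 426,262.50; Petrov 13/64 × $4,546,800 = 923,568.75; Lindqvist 18/64 × $4,546,800 = 1,278,787.50; Okafor 7/64 × $4,546,800 = 497,306.25; Ferraro 20/64 × $4,546,800 = 1,420,875.00.
After rounding ($100): Quinlan $426,300; Petrov $923,600; Lindqvist $1,278,800; Okafor $497,300; Ferraro $1,420,900. Sum = $4,546,900.
Difference $4,546,800 − $4,546,900 = −$100 applied to largest allocation (Ferraro): Ferraro becomes $1,420,800.

Quinlan: $426,300; Petrov: $923,600; Lindqvist: $1,278,800; Okafor: $497,300; Ferraro: $1,420,800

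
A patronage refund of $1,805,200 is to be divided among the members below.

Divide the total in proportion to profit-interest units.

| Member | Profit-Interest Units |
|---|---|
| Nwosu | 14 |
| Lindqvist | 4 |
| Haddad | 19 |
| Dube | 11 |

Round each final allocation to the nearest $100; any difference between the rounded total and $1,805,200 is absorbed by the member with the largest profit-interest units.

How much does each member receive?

Nwosu: $526,500 · Lindqvist: $150,400 · Haddad: $714,600 · Dube: $413,700

Profit-interest units total: 14 + 4 + 19 + 11 = 48.
Raw shares: Nwosu 526,516.67; Lindqvist 150,433.33; Haddad 714,558.33; Dube 413,691.67.
Rounded to nearest $100: Nwosu $526,500; Lindqvist $150,400; Haddad $714,600; Dube $413,700. Sum = $1,805,200.
Sum already equals the total — no adjustment.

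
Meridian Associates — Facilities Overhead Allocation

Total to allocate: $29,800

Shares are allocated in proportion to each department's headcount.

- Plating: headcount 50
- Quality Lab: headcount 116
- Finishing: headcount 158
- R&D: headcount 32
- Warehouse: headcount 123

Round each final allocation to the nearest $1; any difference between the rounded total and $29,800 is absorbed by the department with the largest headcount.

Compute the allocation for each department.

Combined headcount = 479.
Pro-rata amounts: Plating 50/479 × $29,800 = 3,110.65; Quality Lab 116/479 × $29,800 = 7,216.70; Finishing 158/479 × $29,800 = 9,829.65; R&D 32/479 × $29,800 = 1,990.81; Warehouse 123/479 × $29,800 = 7,652.19.
At nearest $1: Plating $3,111; Quality Lab $7,217; Finishing $9,830; R&D $1,991; Warehouse $7,652. Sum = $29,801.
Difference $29,800 − $29,801 = −$1 applied to largest headcount (Finishing): Finishing becomes $9,829.

Plating: $3,111 | Quality Lab: $7,217 | Finishing: $9,829 | R&D: $1,991 | Warehouse: $7,652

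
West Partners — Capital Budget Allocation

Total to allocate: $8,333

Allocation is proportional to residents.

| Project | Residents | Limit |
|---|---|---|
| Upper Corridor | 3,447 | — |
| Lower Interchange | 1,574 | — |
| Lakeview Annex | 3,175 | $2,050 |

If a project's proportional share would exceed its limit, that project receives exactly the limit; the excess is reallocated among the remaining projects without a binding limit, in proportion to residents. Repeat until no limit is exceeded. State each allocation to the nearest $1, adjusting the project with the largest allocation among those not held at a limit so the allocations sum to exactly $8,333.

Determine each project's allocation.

Sum of residents: 8,196.
Proportional shares (ignoring caps): Upper Corridor 3,504.62; Lower Interchange 1,600.31; Lakeview Annex 3,228.07.
Held at cap: Lakeview Annex ($2,050); remaining pool $6,283 reallocated over remaining residents 5,021.
Remaining shares: Upper Corridor 4,313.38 → $4,313; Lower Interchange 1,969.62 → $1,970.

Upper Corridor: $4,313 | Lower Interchange: $1,970 | Lakeview Annex: $2,050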